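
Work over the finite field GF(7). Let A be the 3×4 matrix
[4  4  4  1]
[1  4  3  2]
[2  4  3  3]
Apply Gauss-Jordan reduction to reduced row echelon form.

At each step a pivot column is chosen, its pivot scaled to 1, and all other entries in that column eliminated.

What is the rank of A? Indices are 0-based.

pivot(0,0)=4: scale R0 → (1, 1, 1, 2)
  clear (1,0): R1 −= (1)R0 → (0, 3, 2, 0)
  clear (2,0): R2 −= (2)R0 → (0, 2, 1, 6)
pivot(1,1)=3: scale R1 → (0, 1, 3, 0)
  clear (0,1): R0 −= (1)R1 → (1, 0, 5, 2)
  clear (2,1): R2 −= (2)R1 → (0, 0, 2, 6)
pivot(2,2)=2: scale R2 → (0, 0, 1, 3)
  clear (0,2): R0 −= (5)R2 → (1, 0, 0, 1)
  clear (1,2): R1 −= (3)R2 → (0, 1, 0, 5)

rank = 3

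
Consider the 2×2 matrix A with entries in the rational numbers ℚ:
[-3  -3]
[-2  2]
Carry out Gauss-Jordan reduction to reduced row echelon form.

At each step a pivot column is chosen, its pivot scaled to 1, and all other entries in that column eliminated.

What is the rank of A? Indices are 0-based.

pivot(0,0)=-3: scale R0 → (1, 1)
  clear (1,0): R1 −= (-2)R0 → (0, 4)
pivot(1,1)=4: scale R1 → (0, 1)
  clear (0,1): R0 −= (1)R1 → (1, 0)

rank = 2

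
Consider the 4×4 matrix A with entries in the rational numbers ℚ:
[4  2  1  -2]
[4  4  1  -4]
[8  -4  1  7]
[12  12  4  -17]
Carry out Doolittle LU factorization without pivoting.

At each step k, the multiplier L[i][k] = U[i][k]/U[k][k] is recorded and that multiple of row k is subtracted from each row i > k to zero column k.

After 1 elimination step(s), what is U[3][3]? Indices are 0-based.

Step 1: pivot at (0,0) is 4.
  row1 ← row1 − (1)·row0  ⇒  L[1][0]=1, U row1=(0, 2, 0, -2)
  row2 ← row2 − (2)·row0  ⇒  L[2][0]=2, U row2=(0, -8, -1, 11)
  row3 ← row3 − (3)·row0  ⇒  L[3][0]=3, U row3=(0, 6, 1, -11)

U[3][3] = -11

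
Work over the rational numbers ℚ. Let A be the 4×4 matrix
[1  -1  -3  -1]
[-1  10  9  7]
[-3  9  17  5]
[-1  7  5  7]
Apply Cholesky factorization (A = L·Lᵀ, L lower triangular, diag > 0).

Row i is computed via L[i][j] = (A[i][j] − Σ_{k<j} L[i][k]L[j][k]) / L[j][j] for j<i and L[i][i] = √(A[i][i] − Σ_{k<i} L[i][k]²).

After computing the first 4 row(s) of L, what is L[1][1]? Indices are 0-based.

L[1][1] = 3

Step 1: L[0][0] = √(1) = 1.
  L[1][0] = (-1) / L[0][0] = -1.
Step 2: L[1][1] = √(9) = 3.
  L[2][0] = (-3) / L[0][0] = -3.
  L[2][1] = (6) / L[1][1] = 2.
Step 3: L[2][2] = √(4) = 2.
  L[3][0] = (-1) / L[0][0] = -1.
  L[3][1] = (6) / L[1][1] = 2.
  L[3][2] = (-2) / L[2][2] = -1.
Step 4: L[3][3] = √(1) = 1.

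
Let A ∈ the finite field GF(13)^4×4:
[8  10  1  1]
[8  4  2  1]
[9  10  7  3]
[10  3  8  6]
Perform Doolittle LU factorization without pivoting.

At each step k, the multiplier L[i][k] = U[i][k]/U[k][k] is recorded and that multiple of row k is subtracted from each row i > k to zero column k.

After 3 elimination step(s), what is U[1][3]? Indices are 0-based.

U[1][3] = 0

Step 1: pivot at (0,0) is 8.
  row1 ← row1 − (1)·row0  ⇒  L[1][0]=1, U row1=(0, 7, 1, 0)
  row2 ← row2 − (6)·row0  ⇒  L[2][0]=6, U row2=(0, 2, 1, 10)
  row3 ← row3 − (11)·row0  ⇒  L[3][0]=11, U row3=(0, 10, 10, 8)
Step 2: pivot at (1,1) is 7.
  row2 ← row2 − (4)·row1  ⇒  L[2][1]=4, U row2=(0, 0, 10, 10)
  row3 ← row3 − (7)·row1  ⇒  L[3][1]=7, U row3=(0, 0, 3, 8)
Step 3: pivot at (2,2) is 10.
  row3 ← row3 − (12)·row2  ⇒  L[3][2]=12, U row3=(0, 0, 0, 5)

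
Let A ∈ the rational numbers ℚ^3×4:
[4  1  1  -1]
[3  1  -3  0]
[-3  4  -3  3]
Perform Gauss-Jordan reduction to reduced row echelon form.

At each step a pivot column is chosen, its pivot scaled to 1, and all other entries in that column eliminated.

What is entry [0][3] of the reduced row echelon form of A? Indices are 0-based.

M[0][3] = -7/23

pivot(0,0)=4: scale R0 → (1, 1/4, 1/4, -1/4)
  clear (1,0): R1 −= (3)R0 → (0, 1/4, -15/4, 3/4)
  clear (2,0): R2 −= (-3)R0 → (0, 19/4, -9/4, 9/4)
pivot(1,1)=1/4: scale R1 → (0, 1, -15, 3)
  clear (0,1): R0 −= (1/4)R1 → (1, 0, 4, -1)
  clear (2,1): R2 −= (19/4)R1 → (0, 0, 69, -12)
pivot(2,2)=69: scale R2 → (0, 0, 1, -4/23)
  clear (0,2): R0 −= (4)R2 → (1, 0, 0, -7/23)
  clear (1,2): R1 −= (-15)R2 → (0, 1, 0, 9/23)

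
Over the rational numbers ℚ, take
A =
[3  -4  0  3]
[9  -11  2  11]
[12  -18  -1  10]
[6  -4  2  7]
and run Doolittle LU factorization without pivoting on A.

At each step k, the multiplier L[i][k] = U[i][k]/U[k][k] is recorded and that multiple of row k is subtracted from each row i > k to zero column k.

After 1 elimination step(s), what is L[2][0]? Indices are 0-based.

Step 1: pivot at (0,0) is 3.
  row1 ← row1 − (3)·row0  ⇒  L[1][0]=3, U row1=(0, 1, 2, 2)
  row2 ← row2 − (4)·row0  ⇒  L[2][0]=4, U row2=(0, -2, -1, -2)
  row3 ← row3 − (2)·row0  ⇒  L[3][0]=2, U row3=(0, 4, 2, 1)

L[2][0] = 4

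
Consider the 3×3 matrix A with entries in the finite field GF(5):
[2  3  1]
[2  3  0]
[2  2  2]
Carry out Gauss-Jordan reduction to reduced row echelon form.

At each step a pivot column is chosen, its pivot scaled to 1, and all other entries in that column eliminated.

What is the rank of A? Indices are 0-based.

rank = 3

[1] R0 /= 2  ⇒  (1, 4, 3)
     R1 -= 2·R0  ⇒  (0, 0, 4)
     R2 -= 2·R0  ⇒  (0, 4, 1)
[2] R1 <-> R2
[2] R1 /= 4  ⇒  (0, 1, 4)
     R0 -= 4·R1  ⇒  (1, 0, 2)
[3] R2 /= 4  ⇒  (0, 0, 1)
     R0 -= 2·R2  ⇒  (1, 0, 0)
     R1 -= 4·R2  ⇒  (0, 1, 0)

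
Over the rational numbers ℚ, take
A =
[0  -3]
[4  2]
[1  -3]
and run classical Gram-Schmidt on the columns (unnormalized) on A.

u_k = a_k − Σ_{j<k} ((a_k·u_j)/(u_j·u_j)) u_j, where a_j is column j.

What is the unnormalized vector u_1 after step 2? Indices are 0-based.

u_1 = (-3, 14/17, -56/17)

Step 1: u_0 = a_0 = (0, 4, 1).
Step 2: u_1 = a_1 − (5/17)·u_0 = (-3, 14/17, -56/17).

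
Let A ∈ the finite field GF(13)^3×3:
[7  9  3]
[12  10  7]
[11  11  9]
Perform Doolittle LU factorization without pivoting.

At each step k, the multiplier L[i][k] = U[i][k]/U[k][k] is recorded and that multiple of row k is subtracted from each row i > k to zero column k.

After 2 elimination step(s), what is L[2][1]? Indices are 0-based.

L[2][1] = 4

k=0: U[0][0]=7
  eliminate (1,0): mult=11, new row 1: (0, 2, 0); set L[1][0]=11
  eliminate (2,0): mult=9, new row 2: (0, 8, 8); set L[2][0]=9
k=1: U[1][1]=2
  eliminate (2,1): mult=4, new row 2: (0, 0, 8); set L[2][1]=4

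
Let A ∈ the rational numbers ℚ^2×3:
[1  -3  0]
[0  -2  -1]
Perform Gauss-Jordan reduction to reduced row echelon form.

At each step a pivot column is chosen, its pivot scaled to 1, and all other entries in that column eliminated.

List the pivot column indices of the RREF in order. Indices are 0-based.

pivot columns: 0, 1

[1] R0 /= 1  ⇒  (1, -3, 0)
[2] R1 /= -2  ⇒  (0, 1, 1/2)
     R0 -= -3·R1  ⇒  (1, 0, 3/2)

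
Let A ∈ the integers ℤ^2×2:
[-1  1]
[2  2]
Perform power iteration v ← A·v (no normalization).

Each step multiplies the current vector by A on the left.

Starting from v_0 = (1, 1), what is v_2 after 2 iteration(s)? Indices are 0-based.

v_0 = (1, 1).
v_1 = A·v_0 = (0, 4).
v_2 = A·v_1 = (4, 8).

v_2 = (4, 8)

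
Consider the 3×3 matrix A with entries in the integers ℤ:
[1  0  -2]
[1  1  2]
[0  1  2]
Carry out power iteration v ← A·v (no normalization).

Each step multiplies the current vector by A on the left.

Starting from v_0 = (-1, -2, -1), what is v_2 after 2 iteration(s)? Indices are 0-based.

v_0 = (-1, -2, -1).
v_1 = A·v_0 = (1, -5, -4).
v_2 = A·v_1 = (9, -12, -13).

v_2 = (9, -12, -13)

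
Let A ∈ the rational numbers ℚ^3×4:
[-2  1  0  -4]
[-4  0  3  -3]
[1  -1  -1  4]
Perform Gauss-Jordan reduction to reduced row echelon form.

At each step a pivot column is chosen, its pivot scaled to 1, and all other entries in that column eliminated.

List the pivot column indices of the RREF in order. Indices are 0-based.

pivot columns: 0, 1, 2

[1] R0 /= -2  ⇒  (1, -1/2, 0, 2)
     R1 -= -4·R0  ⇒  (0, -2, 3, 5)
     R2 -= 1·R0  ⇒  (0, -1/2, -1, 2)
[2] R1 /= -2  ⇒  (0, 1, -3/2, -5/2)
     R0 -= -1/2·R1  ⇒  (1, 0, -3/4, 3/4)
     R2 -= -1/2·R1  ⇒  (0, 0, -7/4, 3/4)
[3] R2 /= -7/4  ⇒  (0, 0, 1, -3/7)
     R0 -= -3/4·R2  ⇒  (1, 0, 0, 3/7)
     R1 -= -3/2·R2  ⇒  (0, 1, 0, -22/7)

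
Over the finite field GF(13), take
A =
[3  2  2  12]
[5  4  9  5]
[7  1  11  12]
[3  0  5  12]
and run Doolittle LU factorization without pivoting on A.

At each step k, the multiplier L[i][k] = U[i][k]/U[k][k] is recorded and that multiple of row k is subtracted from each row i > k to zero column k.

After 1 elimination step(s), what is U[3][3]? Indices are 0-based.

U[3][3] = 0

k=0: U[0][0]=3
  eliminate (1,0): mult=6, new row 1: (0, 5, 10, 11); set L[1][0]=6
  eliminate (2,0): mult=11, new row 2: (0, 5, 2, 10); set L[2][0]=11
  eliminate (3,0): mult=1, new row 3: (0, 11, 3, 0); set L[3][0]=1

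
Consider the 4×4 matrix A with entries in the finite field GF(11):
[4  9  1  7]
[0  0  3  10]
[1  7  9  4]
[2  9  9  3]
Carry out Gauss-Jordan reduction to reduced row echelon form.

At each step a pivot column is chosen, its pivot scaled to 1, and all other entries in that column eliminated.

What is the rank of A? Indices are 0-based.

pivot(0,0)=4: scale R0 → (1, 5, 3, 10)
  clear (2,0): R2 −= (1)R0 → (0, 2, 6, 5)
  clear (3,0): R3 −= (2)R0 → (0, 10, 3, 5)
pivot(1,1): swap R1↔R2
pivot(1,1)=2: scale R1 → (0, 1, 3, 8)
  clear (0,1): R0 −= (5)R1 → (1, 0, 10, 3)
  clear (3,1): R3 −= (10)R1 → (0, 0, 6, 2)
pivot(2,2)=3: scale R2 → (0, 0, 1, 7)
  clear (0,2): R0 −= (10)R2 → (1, 0, 0, 10)
  clear (1,2): R1 −= (3)R2 → (0, 1, 0, 9)
  clear (3,2): R3 −= (6)R2 → (0, 0, 0, 4)
pivot(3,3)=4: scale R3 → (0, 0, 0, 1)
  clear (0,3): R0 −= (10)R3 → (1, 0, 0, 0)
  clear (1,3): R1 −= (9)R3 → (0, 1, 0, 0)
  clear (2,3): R2 −= (7)R3 → (0, 0, 1, 0)

rank = 4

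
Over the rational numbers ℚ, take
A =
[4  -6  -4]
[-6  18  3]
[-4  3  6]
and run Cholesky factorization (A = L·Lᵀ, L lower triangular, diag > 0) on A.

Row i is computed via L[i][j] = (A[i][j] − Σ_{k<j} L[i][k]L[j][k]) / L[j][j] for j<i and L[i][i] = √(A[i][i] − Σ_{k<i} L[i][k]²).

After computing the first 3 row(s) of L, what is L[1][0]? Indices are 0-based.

L[1][0] = -3

Step 1: L[0][0] = √(4) = 2.
  L[1][0] = (-6) / L[0][0] = -3.
Step 2: L[1][1] = √(9) = 3.
  L[2][0] = (-4) / L[0][0] = -2.
  L[2][1] = (-3) / L[1][1] = -1.
Step 3: L[2][2] = √(1) = 1.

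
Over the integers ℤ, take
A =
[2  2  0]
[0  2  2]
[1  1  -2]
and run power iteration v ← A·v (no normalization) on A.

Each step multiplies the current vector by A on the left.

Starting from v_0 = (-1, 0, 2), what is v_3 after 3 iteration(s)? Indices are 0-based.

v_3 = (4, 20, -22)

v_0 = (-1, 0, 2).
v_1 = A·v_0 = (-2, 4, -5).
v_2 = A·v_1 = (4, -2, 12).
v_3 = A·v_2 = (4, 20, -22).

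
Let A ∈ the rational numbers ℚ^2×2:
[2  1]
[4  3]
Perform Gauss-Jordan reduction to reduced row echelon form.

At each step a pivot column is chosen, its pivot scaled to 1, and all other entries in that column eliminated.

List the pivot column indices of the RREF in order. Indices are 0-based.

pivot(0,0)=2: scale R0 → (1, 1/2)
  clear (1,0): R1 −= (4)R0 → (0, 1)
pivot(1,1)=1: scale R1 → (0, 1)
  clear (0,1): R0 −= (1/2)R1 → (1, 0)

pivot columns: 0, 1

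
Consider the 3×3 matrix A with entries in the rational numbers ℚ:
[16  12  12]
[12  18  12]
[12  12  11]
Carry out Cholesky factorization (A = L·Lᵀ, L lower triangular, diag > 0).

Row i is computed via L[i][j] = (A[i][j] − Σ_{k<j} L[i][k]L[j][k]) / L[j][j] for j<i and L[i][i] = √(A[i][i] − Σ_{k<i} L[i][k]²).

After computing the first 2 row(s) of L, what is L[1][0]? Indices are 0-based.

Step 1: L[0][0] = √(16) = 4.
  L[1][0] = (12) / L[0][0] = 3.
Step 2: L[1][1] = √(9) = 3.

L[1][0] = 3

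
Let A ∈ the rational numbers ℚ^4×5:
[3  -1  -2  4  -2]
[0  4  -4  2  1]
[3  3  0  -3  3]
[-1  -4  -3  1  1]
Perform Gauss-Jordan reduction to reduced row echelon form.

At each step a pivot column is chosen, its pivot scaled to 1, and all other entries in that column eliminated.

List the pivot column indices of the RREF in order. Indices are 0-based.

pivot columns: 0, 1, 2, 3

step 1: normalize row 0 (÷3) = (1, -1/3, -2/3, 4/3, -2/3)
  row 2: subtract 3×row0 = (0, 4, 2, -7, 5)
  row 3: subtract -1×row0 = (0, -13/3, -11/3, 7/3, 1/3)
step 2: normalize row 1 (÷4) = (0, 1, -1, 1/2, 1/4)
  row 0: subtract -1/3×row1 = (1, 0, -1, 3/2, -7/12)
  row 2: subtract 4×row1 = (0, 0, 6, -9, 4)
  row 3: subtract -13/3×row1 = (0, 0, -8, 9/2, 17/12)
step 3: normalize row 2 (÷6) = (0, 0, 1, -3/2, 2/3)
  row 0: subtract -1×row2 = (1, 0, 0, 0, 1/12)
  row 1: subtract -1×row2 = (0, 1, 0, -1, 11/12)
  row 3: subtract -8×row2 = (0, 0, 0, -15/2, 27/4)
step 4: normalize row 3 (÷-15/2) = (0, 0, 0, 1, -9/10)
  row 1: subtract -1×row3 = (0, 1, 0, 0, 1/60)
  row 2: subtract -3/2×row3 = (0, 0, 1, 0, -41/60)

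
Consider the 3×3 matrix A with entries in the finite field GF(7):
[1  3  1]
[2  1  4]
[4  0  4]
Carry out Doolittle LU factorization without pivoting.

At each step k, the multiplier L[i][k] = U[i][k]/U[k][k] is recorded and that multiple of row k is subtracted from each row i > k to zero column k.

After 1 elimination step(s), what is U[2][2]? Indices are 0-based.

U[2][2] = 0

k=0: U[0][0]=1
  eliminate (1,0): mult=2, new row 1: (0, 2, 2); set L[1][0]=2
  eliminate (2,0): mult=4, new row 2: (0, 2, 0); set L[2][0]=4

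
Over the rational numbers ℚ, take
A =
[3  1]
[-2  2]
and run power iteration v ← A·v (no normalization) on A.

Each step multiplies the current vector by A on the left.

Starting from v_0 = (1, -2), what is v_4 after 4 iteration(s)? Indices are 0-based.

v_4 = (-91, 2)

v_0 = (1, -2).
v_1 = A·v_0 = (1, -6).
v_2 = A·v_1 = (-3, -14).
v_3 = A·v_2 = (-23, -22).
v_4 = A·v_3 = (-91, 2).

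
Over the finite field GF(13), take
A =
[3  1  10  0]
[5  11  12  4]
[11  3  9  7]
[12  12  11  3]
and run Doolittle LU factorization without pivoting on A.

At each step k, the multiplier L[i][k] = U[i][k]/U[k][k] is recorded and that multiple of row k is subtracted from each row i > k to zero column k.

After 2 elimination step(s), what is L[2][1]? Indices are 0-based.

L[2][1] = 12

[col 0] pivot 3
  R1 -= 6*R0 → (0, 5, 4, 4)  (L[1][0] := 6)
  R2 -= 8*R0 → (0, 8, 7, 7)  (L[2][0] := 8)
  R3 -= 4*R0 → (0, 8, 10, 3)  (L[3][0] := 4)
[col 1] pivot 5
  R2 -= 12*R1 → (0, 0, 11, 11)  (L[2][1] := 12)
  R3 -= 12*R1 → (0, 0, 1, 7)  (L[3][1] := 12)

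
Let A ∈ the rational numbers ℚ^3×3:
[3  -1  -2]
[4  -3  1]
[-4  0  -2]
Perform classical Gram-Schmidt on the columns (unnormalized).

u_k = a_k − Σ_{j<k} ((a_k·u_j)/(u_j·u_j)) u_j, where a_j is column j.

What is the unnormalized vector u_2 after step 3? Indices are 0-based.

u_2 = (-456/185, 152/185, -38/37)

Step 1: u_0 = a_0 = (3, 4, -4).
Step 2: u_1 = a_1 − (-15/41)·u_0 = (4/41, -63/41, -60/41).
Step 3: u_2 = a_2 − (6/41)·u_0 − (49/185)·u_1 = (-456/185, 152/185, -38/37).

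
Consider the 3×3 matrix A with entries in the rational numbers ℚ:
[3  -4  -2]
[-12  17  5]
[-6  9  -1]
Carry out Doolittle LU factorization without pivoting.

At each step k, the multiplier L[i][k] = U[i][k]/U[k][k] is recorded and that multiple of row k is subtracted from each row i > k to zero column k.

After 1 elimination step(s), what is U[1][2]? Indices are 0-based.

k=0: U[0][0]=3
  eliminate (1,0): mult=-4, new row 1: (0, 1, -3); set L[1][0]=-4
  eliminate (2,0): mult=-2, new row 2: (0, 1, -5); set L[2][0]=-2

U[1][2] = -3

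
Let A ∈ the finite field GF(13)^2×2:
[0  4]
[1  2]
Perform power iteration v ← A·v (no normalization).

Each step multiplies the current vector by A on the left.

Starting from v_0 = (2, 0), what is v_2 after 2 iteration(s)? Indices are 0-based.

v_2 = (8, 4)

v_0 = (2, 0).
v_1 = A·v_0 = (0, 2).
v_2 = A·v_1 = (8, 4).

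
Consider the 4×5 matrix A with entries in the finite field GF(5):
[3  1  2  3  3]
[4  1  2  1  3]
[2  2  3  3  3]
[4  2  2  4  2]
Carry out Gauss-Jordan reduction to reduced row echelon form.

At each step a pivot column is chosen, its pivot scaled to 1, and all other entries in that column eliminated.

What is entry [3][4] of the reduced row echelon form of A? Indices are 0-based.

M[3][4] = 2

pivot(0,0)=3: scale R0 → (1, 2, 4, 1, 1)
  clear (1,0): R1 −= (4)R0 → (0, 3, 1, 2, 4)
  clear (2,0): R2 −= (2)R0 → (0, 3, 0, 1, 1)
  clear (3,0): R3 −= (4)R0 → (0, 4, 1, 0, 3)
pivot(1,1)=3: scale R1 → (0, 1, 2, 4, 3)
  clear (0,1): R0 −= (2)R1 → (1, 0, 0, 3, 0)
  clear (2,1): R2 −= (3)R1 → (0, 0, 4, 4, 2)
  clear (3,1): R3 −= (4)R1 → (0, 0, 3, 4, 1)
pivot(2,2)=4: scale R2 → (0, 0, 1, 1, 3)
  clear (1,2): R1 −= (2)R2 → (0, 1, 0, 2, 2)
  clear (3,2): R3 −= (3)R2 → (0, 0, 0, 1, 2)
pivot(3,3)=1: scale R3 → (0, 0, 0, 1, 2)
  clear (0,3): R0 −= (3)R3 → (1, 0, 0, 0, 4)
  clear (1,3): R1 −= (2)R3 → (0, 1, 0, 0, 3)
  clear (2,3): R2 −= (1)R3 → (0, 0, 1, 0, 1)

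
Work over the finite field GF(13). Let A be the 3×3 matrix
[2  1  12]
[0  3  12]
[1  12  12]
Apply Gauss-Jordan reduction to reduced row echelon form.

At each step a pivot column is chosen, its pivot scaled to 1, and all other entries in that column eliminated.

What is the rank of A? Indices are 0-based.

rank = 3

pivot(0,0)=2: scale R0 → (1, 7, 6)
  clear (2,0): R2 −= (1)R0 → (0, 5, 6)
pivot(1,1)=3: scale R1 → (0, 1, 4)
  clear (0,1): R0 −= (7)R1 → (1, 0, 4)
  clear (2,1): R2 −= (5)R1 → (0, 0, 12)
pivot(2,2)=12: scale R2 → (0, 0, 1)
  clear (0,2): R0 −= (4)R2 → (1, 0, 0)
  clear (1,2): R1 −= (4)R2 → (0, 1, 0)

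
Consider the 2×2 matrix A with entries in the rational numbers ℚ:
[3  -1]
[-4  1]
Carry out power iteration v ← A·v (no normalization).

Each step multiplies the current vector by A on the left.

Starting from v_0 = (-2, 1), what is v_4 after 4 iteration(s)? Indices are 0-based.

v_0 = (-2, 1).
v_1 = A·v_0 = (-7, 9).
v_2 = A·v_1 = (-30, 37).
v_3 = A·v_2 = (-127, 157).
v_4 = A·v_3 = (-538, 665).

v_4 = (-538, 665)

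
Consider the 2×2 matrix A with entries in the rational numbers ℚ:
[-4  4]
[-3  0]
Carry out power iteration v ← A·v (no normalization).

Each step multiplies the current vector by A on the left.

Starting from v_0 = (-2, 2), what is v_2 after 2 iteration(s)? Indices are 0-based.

v_0 = (-2, 2).
v_1 = A·v_0 = (16, 6).
v_2 = A·v_1 = (-40, -48).

v_2 = (-40, -48)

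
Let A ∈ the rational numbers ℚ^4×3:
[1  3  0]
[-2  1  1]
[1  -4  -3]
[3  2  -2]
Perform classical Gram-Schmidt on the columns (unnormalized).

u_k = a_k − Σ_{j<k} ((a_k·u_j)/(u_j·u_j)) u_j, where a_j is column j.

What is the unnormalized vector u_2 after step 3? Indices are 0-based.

Step 1: u_0 = a_0 = (1, -2, 1, 3).
Step 2: u_1 = a_1 − (1/5)·u_0 = (14/5, 7/5, -21/5, 7/5).
Step 3: u_2 = a_2 − (-11/15)·u_0 − (8/21)·u_1 = (-1/3, -1, -2/3, -1/3).

u_2 = (-1/3, -1, -2/3, -1/3)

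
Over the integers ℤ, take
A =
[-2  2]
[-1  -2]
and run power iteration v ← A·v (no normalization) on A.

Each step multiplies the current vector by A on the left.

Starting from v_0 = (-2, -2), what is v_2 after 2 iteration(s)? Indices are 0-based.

v_0 = (-2, -2).
v_1 = A·v_0 = (0, 6).
v_2 = A·v_1 = (12, -12).

v_2 = (12, -12)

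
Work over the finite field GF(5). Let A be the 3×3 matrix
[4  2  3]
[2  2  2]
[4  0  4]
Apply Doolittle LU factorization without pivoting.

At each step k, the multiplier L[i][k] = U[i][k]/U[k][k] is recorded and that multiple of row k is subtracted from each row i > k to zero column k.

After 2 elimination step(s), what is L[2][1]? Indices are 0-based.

L[2][1] = 3

[col 0] pivot 4
  R1 -= 3*R0 → (0, 1, 3)  (L[1][0] := 3)
  R2 -= 1*R0 → (0, 3, 1)  (L[2][0] := 1)
[col 1] pivot 1
  R2 -= 3*R1 → (0, 0, 2)  (L[2][1] := 3)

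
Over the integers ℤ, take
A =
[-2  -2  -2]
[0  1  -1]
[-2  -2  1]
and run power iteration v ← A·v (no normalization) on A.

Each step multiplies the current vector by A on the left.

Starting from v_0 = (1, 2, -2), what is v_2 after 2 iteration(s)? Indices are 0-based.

v_0 = (1, 2, -2).
v_1 = A·v_0 = (-2, 4, -8).
v_2 = A·v_1 = (12, 12, -12).

v_2 = (12, 12, -12)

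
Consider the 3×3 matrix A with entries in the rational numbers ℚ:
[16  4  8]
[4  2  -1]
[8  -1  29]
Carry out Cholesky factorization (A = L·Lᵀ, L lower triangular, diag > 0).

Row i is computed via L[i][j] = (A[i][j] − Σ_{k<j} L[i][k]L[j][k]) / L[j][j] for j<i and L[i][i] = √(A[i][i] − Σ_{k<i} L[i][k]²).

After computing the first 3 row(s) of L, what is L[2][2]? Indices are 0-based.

L[2][2] = 4

Step 1: L[0][0] = √(16) = 4.
  L[1][0] = (4) / L[0][0] = 1.
Step 2: L[1][1] = √(1) = 1.
  L[2][0] = (8) / L[0][0] = 2.
  L[2][1] = (-3) / L[1][1] = -3.
Step 3: L[2][2] = √(16) = 4.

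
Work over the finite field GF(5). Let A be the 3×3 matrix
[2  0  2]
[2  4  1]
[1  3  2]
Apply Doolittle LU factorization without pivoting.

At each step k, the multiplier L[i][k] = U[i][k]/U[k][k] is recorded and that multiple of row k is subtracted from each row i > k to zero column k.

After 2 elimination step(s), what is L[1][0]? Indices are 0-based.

L[1][0] = 1

k=0: U[0][0]=2
  eliminate (1,0): mult=1, new row 1: (0, 4, 4); set L[1][0]=1
  eliminate (2,0): mult=3, new row 2: (0, 3, 1); set L[2][0]=3
k=1: U[1][1]=4
  eliminate (2,1): mult=2, new row 2: (0, 0, 3); set L[2][1]=2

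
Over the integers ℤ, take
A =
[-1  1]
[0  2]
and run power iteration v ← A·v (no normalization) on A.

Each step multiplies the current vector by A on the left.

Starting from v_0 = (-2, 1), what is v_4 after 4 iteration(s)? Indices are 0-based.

v_4 = (3, 16)

v_0 = (-2, 1).
v_1 = A·v_0 = (3, 2).
v_2 = A·v_1 = (-1, 4).
v_3 = A·v_2 = (5, 8).
v_4 = A·v_3 = (3, 16).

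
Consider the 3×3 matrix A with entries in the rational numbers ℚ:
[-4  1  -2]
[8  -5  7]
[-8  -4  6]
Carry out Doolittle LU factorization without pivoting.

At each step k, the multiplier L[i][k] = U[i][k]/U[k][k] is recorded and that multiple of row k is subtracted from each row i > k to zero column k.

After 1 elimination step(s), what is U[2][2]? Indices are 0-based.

U[2][2] = 10

Step 1: pivot at (0,0) is -4.
  row1 ← row1 − (-2)·row0  ⇒  L[1][0]=-2, U row1=(0, -3, 3)
  row2 ← row2 − (2)·row0  ⇒  L[2][0]=2, U row2=(0, -6, 10)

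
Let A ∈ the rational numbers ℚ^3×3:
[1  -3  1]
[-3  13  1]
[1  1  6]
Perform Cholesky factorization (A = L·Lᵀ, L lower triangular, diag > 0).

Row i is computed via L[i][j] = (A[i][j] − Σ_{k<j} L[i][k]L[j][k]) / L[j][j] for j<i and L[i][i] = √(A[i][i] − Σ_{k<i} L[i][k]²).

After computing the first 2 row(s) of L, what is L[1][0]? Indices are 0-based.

Step 1: L[0][0] = √(1) = 1.
  L[1][0] = (-3) / L[0][0] = -3.
Step 2: L[1][1] = √(4) = 2.

L[1][0] = -3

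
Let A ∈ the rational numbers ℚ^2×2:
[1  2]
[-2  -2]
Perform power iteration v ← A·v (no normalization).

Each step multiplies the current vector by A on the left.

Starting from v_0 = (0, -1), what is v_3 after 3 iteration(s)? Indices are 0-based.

v_3 = (2, -4)

v_0 = (0, -1).
v_1 = A·v_0 = (-2, 2).
v_2 = A·v_1 = (2, 0).
v_3 = A·v_2 = (2, -4).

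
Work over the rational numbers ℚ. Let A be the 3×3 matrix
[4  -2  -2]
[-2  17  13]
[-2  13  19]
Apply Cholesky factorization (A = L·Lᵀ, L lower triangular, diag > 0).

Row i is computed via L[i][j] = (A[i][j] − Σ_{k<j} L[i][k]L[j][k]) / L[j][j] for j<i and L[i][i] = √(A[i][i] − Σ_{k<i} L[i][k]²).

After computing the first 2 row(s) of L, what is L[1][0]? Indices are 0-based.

L[1][0] = -1

Step 1: L[0][0] = √(4) = 2.
  L[1][0] = (-2) / L[0][0] = -1.
Step 2: L[1][1] = √(16) = 4.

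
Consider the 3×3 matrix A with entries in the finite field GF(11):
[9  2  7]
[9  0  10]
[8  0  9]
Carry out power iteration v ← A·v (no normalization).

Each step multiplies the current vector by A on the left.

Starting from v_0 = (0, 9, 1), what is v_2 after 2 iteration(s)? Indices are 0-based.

v_2 = (0, 7, 6)

v_0 = (0, 9, 1).
v_1 = A·v_0 = (3, 10, 9).
v_2 = A·v_1 = (0, 7, 6).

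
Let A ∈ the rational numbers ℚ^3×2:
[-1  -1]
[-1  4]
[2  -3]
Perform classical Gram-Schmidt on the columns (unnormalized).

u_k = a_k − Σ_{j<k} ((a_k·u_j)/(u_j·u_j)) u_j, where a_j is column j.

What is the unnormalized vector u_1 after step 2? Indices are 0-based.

Step 1: u_0 = a_0 = (-1, -1, 2).
Step 2: u_1 = a_1 − (-3/2)·u_0 = (-5/2, 5/2, 0).

u_1 = (-5/2, 5/2, 0)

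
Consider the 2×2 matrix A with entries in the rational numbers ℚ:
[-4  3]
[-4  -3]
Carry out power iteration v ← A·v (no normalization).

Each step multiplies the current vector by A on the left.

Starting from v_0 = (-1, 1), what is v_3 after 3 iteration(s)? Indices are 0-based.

v_0 = (-1, 1).
v_1 = A·v_0 = (7, 1).
v_2 = A·v_1 = (-25, -31).
v_3 = A·v_2 = (7, 193).

v_3 = (7, 193)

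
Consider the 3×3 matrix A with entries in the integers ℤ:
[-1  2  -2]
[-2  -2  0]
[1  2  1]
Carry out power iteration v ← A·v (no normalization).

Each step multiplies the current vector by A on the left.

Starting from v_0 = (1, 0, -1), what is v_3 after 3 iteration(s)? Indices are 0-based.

v_3 = (15, 6, -4)

v_0 = (1, 0, -1).
v_1 = A·v_0 = (1, -2, 0).
v_2 = A·v_1 = (-5, 2, -3).
v_3 = A·v_2 = (15, 6, -4).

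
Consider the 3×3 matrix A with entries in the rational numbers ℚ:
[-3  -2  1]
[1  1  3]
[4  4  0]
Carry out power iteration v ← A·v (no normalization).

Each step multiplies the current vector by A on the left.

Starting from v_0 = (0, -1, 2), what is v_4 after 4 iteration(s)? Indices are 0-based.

v_0 = (0, -1, 2).
v_1 = A·v_0 = (4, 5, -4).
v_2 = A·v_1 = (-26, -3, 36).
v_3 = A·v_2 = (120, 79, -116).
v_4 = A·v_3 = (-634, -149, 796).

v_4 = (-634, -149, 796)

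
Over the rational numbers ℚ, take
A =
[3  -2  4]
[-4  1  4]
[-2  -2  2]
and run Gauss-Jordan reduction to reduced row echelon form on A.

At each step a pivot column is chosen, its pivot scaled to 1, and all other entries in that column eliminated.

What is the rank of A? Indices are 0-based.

rank = 3

[1] R0 /= 3  ⇒  (1, -2/3, 4/3)
     R1 -= -4·R0  ⇒  (0, -5/3, 28/3)
     R2 -= -2·R0  ⇒  (0, -10/3, 14/3)
[2] R1 /= -5/3  ⇒  (0, 1, -28/5)
     R0 -= -2/3·R1  ⇒  (1, 0, -12/5)
     R2 -= -10/3·R1  ⇒  (0, 0, -14)
[3] R2 /= -14  ⇒  (0, 0, 1)
     R0 -= -12/5·R2  ⇒  (1, 0, 0)
     R1 -= -28/5·R2  ⇒  (0, 1, 0)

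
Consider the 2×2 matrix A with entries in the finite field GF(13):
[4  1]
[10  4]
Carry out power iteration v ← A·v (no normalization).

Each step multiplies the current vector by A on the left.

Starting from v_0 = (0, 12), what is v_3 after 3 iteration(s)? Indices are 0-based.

v_3 = (7, 11)

v_0 = (0, 12).
v_1 = A·v_0 = (12, 9).
v_2 = A·v_1 = (5, 0).
v_3 = A·v_2 = (7, 11).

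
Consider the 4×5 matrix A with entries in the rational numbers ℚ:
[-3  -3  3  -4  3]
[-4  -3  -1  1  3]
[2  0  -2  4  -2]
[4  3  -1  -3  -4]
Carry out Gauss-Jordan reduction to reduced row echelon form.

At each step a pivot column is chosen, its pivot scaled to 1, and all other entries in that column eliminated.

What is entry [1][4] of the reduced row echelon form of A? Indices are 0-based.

M[1][4] = 1/12

pivot(0,0)=-3: scale R0 → (1, 1, -1, 4/3, -1)
  clear (1,0): R1 −= (-4)R0 → (0, 1, -5, 19/3, -1)
  clear (2,0): R2 −= (2)R0 → (0, -2, 0, 4/3, 0)
  clear (3,0): R3 −= (4)R0 → (0, -1, 3, -25/3, 0)
pivot(1,1)=1: scale R1 → (0, 1, -5, 19/3, -1)
  clear (0,1): R0 −= (1)R1 → (1, 0, 4, -5, 0)
  clear (2,1): R2 −= (-2)R1 → (0, 0, -10, 14, -2)
  clear (3,1): R3 −= (-1)R1 → (0, 0, -2, -2, -1)
pivot(2,2)=-10: scale R2 → (0, 0, 1, -7/5, 1/5)
  clear (0,2): R0 −= (4)R2 → (1, 0, 0, 3/5, -4/5)
  clear (1,2): R1 −= (-5)R2 → (0, 1, 0, -2/3, 0)
  clear (3,2): R3 −= (-2)R2 → (0, 0, 0, -24/5, -3/5)
pivot(3,3)=-24/5: scale R3 → (0, 0, 0, 1, 1/8)
  clear (0,3): R0 −= (3/5)R3 → (1, 0, 0, 0, -7/8)
  clear (1,3): R1 −= (-2/3)R3 → (0, 1, 0, 0, 1/12)
  clear (2,3): R2 −= (-7/5)R3 → (0, 0, 1, 0, 3/8)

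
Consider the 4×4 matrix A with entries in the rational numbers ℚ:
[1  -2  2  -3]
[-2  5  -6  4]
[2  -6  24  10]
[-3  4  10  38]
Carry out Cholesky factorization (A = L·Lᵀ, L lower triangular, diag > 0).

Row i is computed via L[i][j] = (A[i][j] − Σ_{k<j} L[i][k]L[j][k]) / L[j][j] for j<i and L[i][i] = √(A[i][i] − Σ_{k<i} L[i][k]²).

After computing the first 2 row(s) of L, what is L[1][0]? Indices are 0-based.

L[1][0] = -2

Step 1: L[0][0] = √(1) = 1.
  L[1][0] = (-2) / L[0][0] = -2.
Step 2: L[1][1] = √(1) = 1.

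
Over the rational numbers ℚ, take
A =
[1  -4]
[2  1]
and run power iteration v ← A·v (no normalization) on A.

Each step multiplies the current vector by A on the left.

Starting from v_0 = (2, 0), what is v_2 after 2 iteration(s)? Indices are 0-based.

v_2 = (-14, 8)

v_0 = (2, 0).
v_1 = A·v_0 = (2, 4).
v_2 = A·v_1 = (-14, 8).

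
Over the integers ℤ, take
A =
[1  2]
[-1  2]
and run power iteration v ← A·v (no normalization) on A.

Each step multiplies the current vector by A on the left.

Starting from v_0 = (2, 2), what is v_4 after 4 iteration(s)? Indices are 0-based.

v_4 = (-22, -34)

v_0 = (2, 2).
v_1 = A·v_0 = (6, 2).
v_2 = A·v_1 = (10, -2).
v_3 = A·v_2 = (6, -14).
v_4 = A·v_3 = (-22, -34).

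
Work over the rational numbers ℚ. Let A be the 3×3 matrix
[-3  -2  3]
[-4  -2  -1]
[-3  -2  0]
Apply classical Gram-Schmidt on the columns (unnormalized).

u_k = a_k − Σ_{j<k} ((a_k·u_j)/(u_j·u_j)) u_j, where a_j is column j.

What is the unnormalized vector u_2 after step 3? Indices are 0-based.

u_2 = (3/2, 0, -3/2)

Step 1: u_0 = a_0 = (-3, -4, -3).
Step 2: u_1 = a_1 − (10/17)·u_0 = (-4/17, 6/17, -4/17).
Step 3: u_2 = a_2 − (-5/34)·u_0 − (-9/2)·u_1 = (3/2, 0, -3/2).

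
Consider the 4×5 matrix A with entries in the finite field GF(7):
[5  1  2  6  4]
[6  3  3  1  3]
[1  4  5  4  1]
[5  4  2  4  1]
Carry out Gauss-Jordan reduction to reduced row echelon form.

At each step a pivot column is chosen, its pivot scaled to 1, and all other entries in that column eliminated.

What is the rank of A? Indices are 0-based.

step 1: normalize row 0 (÷5) = (1, 3, 6, 4, 5)
  row 1: subtract 6×row0 = (0, 6, 2, 5, 1)
  row 2: subtract 1×row0 = (0, 1, 6, 0, 3)
  row 3: subtract 5×row0 = (0, 3, 0, 5, 4)
step 2: normalize row 1 (÷6) = (0, 1, 5, 2, 6)
  row 0: subtract 3×row1 = (1, 0, 5, 5, 1)
  row 2: subtract 1×row1 = (0, 0, 1, 5, 4)
  row 3: subtract 3×row1 = (0, 0, 6, 6, 0)
step 3: normalize row 2 (÷1) = (0, 0, 1, 5, 4)
  row 0: subtract 5×row2 = (1, 0, 0, 1, 2)
  row 1: subtract 5×row2 = (0, 1, 0, 5, 0)
  row 3: subtract 6×row2 = (0, 0, 0, 4, 4)
step 4: normalize row 3 (÷4) = (0, 0, 0, 1, 1)
  row 0: subtract 1×row3 = (1, 0, 0, 0, 1)
  row 1: subtract 5×row3 = (0, 1, 0, 0, 2)
  row 2: subtract 5×row3 = (0, 0, 1, 0, 6)

rank = 4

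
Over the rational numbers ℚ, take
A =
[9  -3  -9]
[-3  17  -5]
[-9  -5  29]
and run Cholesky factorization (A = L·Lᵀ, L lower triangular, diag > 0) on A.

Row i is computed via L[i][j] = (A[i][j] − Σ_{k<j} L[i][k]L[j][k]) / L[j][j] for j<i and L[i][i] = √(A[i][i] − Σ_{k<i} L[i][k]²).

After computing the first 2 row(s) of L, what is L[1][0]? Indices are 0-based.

Step 1: L[0][0] = √(9) = 3.
  L[1][0] = (-3) / L[0][0] = -1.
Step 2: L[1][1] = √(16) = 4.

L[1][0] = -1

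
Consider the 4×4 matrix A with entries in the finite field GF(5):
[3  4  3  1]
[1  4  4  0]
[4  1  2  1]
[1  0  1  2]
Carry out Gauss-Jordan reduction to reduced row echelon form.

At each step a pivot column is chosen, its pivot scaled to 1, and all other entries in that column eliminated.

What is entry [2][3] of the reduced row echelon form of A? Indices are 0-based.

pivot(0,0)=3: scale R0 → (1, 3, 1, 2)
  clear (1,0): R1 −= (1)R0 → (0, 1, 3, 3)
  clear (2,0): R2 −= (4)R0 → (0, 4, 3, 3)
  clear (3,0): R3 −= (1)R0 → (0, 2, 0, 0)
pivot(1,1)=1: scale R1 → (0, 1, 3, 3)
  clear (0,1): R0 −= (3)R1 → (1, 0, 2, 3)
  clear (2,1): R2 −= (4)R1 → (0, 0, 1, 1)
  clear (3,1): R3 −= (2)R1 → (0, 0, 4, 4)
pivot(2,2)=1: scale R2 → (0, 0, 1, 1)
  clear (0,2): R0 −= (2)R2 → (1, 0, 0, 1)
  clear (1,2): R1 −= (3)R2 → (0, 1, 0, 0)
  clear (3,2): R3 −= (4)R2 → (0, 0, 0, 0)
col 3: no nonzero at/below row 3; advance.

M[2][3] = 1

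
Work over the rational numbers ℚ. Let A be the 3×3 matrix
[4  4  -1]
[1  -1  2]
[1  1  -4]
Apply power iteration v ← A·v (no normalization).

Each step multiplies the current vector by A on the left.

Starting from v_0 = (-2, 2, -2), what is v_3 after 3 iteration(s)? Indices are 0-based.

v_3 = (14, -134, 146)

v_0 = (-2, 2, -2).
v_1 = A·v_0 = (2, -8, 8).
v_2 = A·v_1 = (-32, 26, -38).
v_3 = A·v_2 = (14, -134, 146).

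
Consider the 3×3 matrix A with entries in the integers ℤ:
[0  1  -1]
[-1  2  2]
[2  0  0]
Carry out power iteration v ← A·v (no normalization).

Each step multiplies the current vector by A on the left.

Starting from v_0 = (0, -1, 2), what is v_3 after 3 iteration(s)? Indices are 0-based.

v_3 = (13, 0, 4)

v_0 = (0, -1, 2).
v_1 = A·v_0 = (-3, 2, 0).
v_2 = A·v_1 = (2, 7, -6).
v_3 = A·v_2 = (13, 0, 4).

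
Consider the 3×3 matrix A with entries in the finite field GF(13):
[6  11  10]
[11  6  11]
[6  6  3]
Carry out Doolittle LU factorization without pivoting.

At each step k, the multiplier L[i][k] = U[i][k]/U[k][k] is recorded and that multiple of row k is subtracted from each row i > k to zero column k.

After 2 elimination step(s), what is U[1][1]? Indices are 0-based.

U[1][1] = 1

Step 1: pivot at (0,0) is 6.
  row1 ← row1 − (4)·row0  ⇒  L[1][0]=4, U row1=(0, 1, 10)
  row2 ← row2 − (1)·row0  ⇒  L[2][0]=1, U row2=(0, 8, 6)
Step 2: pivot at (1,1) is 1.
  row2 ← row2 − (8)·row1  ⇒  L[2][1]=8, U row2=(0, 0, 4)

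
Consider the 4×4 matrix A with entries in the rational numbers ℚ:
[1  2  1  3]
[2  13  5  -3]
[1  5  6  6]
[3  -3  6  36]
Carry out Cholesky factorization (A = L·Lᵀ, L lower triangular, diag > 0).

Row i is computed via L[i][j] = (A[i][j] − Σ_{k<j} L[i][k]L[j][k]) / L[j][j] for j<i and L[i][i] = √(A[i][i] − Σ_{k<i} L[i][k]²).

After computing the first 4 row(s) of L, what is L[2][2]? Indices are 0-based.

L[2][2] = 2

Step 1: L[0][0] = √(1) = 1.
  L[1][0] = (2) / L[0][0] = 2.
Step 2: L[1][1] = √(9) = 3.
  L[2][0] = (1) / L[0][0] = 1.
  L[2][1] = (3) / L[1][1] = 1.
Step 3: L[2][2] = √(4) = 2.
  L[3][0] = (3) / L[0][0] = 3.
  L[3][1] = (-9) / L[1][1] = -3.
  L[3][2] = (6) / L[2][2] = 3.
Step 4: L[3][3] = √(9) = 3.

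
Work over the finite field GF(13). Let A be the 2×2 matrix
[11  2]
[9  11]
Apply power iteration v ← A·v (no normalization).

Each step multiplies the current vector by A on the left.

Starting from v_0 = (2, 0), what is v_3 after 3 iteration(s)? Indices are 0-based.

v_3 = (2, 7)

v_0 = (2, 0).
v_1 = A·v_0 = (9, 5).
v_2 = A·v_1 = (5, 6).
v_3 = A·v_2 = (2, 7).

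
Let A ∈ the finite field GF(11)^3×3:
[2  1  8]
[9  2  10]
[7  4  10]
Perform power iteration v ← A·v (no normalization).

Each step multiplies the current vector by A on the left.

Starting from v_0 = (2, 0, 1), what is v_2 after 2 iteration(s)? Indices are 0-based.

v_0 = (2, 0, 1).
v_1 = A·v_0 = (1, 6, 2).
v_2 = A·v_1 = (2, 8, 7).

v_2 = (2, 8, 7)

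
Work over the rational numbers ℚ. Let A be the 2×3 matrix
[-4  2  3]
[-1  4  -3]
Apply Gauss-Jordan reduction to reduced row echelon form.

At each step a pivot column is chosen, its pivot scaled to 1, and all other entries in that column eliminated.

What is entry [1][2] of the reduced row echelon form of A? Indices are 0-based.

pivot(0,0)=-4: scale R0 → (1, -1/2, -3/4)
  clear (1,0): R1 −= (-1)R0 → (0, 7/2, -15/4)
pivot(1,1)=7/2: scale R1 → (0, 1, -15/14)
  clear (0,1): R0 −= (-1/2)R1 → (1, 0, -9/7)

M[1][2] = -15/14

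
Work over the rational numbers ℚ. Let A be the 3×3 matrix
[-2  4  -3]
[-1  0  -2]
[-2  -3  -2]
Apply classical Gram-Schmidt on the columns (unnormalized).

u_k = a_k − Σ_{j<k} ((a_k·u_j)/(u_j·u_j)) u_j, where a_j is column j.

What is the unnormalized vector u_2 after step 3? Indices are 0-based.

u_2 = (33/221, -154/221, 44/221)

Step 1: u_0 = a_0 = (-2, -1, -2).
Step 2: u_1 = a_1 − (-2/9)·u_0 = (32/9, -2/9, -31/9).
Step 3: u_2 = a_2 − (4/3)·u_0 − (-30/221)·u_1 = (33/221, -154/221, 44/221).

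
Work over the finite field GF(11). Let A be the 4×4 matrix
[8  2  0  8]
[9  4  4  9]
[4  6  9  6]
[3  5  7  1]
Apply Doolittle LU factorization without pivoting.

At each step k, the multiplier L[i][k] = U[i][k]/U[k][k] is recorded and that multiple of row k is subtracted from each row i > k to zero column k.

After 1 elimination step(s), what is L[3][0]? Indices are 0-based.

L[3][0] = 10

Step 1: pivot at (0,0) is 8.
  row1 ← row1 − (8)·row0  ⇒  L[1][0]=8, U row1=(0, 10, 4, 0)
  row2 ← row2 − (6)·row0  ⇒  L[2][0]=6, U row2=(0, 5, 9, 2)
  row3 ← row3 − (10)·row0  ⇒  L[3][0]=10, U row3=(0, 7, 7, 9)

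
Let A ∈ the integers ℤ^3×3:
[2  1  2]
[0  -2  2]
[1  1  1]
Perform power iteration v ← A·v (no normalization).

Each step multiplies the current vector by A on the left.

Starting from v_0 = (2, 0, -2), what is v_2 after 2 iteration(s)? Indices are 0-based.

v_2 = (-4, 8, -4)

v_0 = (2, 0, -2).
v_1 = A·v_0 = (0, -4, 0).
v_2 = A·v_1 = (-4, 8, -4).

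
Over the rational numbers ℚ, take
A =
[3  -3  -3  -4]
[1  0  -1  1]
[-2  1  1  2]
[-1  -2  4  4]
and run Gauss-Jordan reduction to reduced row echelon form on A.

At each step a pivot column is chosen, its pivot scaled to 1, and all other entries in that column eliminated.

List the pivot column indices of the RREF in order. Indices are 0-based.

pivot(0,0)=3: scale R0 → (1, -1, -1, -4/3)
  clear (1,0): R1 −= (1)R0 → (0, 1, 0, 7/3)
  clear (2,0): R2 −= (-2)R0 → (0, -1, -1, -2/3)
  clear (3,0): R3 −= (-1)R0 → (0, -3, 3, 8/3)
pivot(1,1)=1: scale R1 → (0, 1, 0, 7/3)
  clear (0,1): R0 −= (-1)R1 → (1, 0, -1, 1)
  clear (2,1): R2 −= (-1)R1 → (0, 0, -1, 5/3)
  clear (3,1): R3 −= (-3)R1 → (0, 0, 3, 29/3)
pivot(2,2)=-1: scale R2 → (0, 0, 1, -5/3)
  clear (0,2): R0 −= (-1)R2 → (1, 0, 0, -2/3)
  clear (3,2): R3 −= (3)R2 → (0, 0, 0, 44/3)
pivot(3,3)=44/3: scale R3 → (0, 0, 0, 1)
  clear (0,3): R0 −= (-2/3)R3 → (1, 0, 0, 0)
  clear (1,3): R1 −= (7/3)R3 → (0, 1, 0, 0)
  clear (2,3): R2 −= (-5/3)R3 → (0, 0, 1, 0)

pivot columns: 0, 1, 2, 3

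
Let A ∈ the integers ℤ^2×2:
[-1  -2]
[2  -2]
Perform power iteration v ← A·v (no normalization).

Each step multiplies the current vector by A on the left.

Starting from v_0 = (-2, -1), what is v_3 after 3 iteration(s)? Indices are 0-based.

v_0 = (-2, -1).
v_1 = A·v_0 = (4, -2).
v_2 = A·v_1 = (0, 12).
v_3 = A·v_2 = (-24, -24).

v_3 = (-24, -24)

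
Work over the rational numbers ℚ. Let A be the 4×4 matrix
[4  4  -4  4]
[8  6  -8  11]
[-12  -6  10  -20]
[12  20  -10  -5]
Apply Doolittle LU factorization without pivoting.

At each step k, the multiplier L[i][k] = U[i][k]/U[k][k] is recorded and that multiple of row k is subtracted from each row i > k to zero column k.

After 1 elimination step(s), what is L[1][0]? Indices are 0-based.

Step 1: pivot at (0,0) is 4.
  row1 ← row1 − (2)·row0  ⇒  L[1][0]=2, U row1=(0, -2, 0, 3)
  row2 ← row2 − (-3)·row0  ⇒  L[2][0]=-3, U row2=(0, 6, -2, -8)
  row3 ← row3 − (3)·row0  ⇒  L[3][0]=3, U row3=(0, 8, 2, -17)

L[1][0] = 2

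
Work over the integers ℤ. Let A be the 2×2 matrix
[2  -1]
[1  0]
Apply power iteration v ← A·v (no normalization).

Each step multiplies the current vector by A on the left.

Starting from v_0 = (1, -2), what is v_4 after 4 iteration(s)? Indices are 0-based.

v_4 = (13, 10)

v_0 = (1, -2).
v_1 = A·v_0 = (4, 1).
v_2 = A·v_1 = (7, 4).
v_3 = A·v_2 = (10, 7).
v_4 = A·v_3 = (13, 10).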